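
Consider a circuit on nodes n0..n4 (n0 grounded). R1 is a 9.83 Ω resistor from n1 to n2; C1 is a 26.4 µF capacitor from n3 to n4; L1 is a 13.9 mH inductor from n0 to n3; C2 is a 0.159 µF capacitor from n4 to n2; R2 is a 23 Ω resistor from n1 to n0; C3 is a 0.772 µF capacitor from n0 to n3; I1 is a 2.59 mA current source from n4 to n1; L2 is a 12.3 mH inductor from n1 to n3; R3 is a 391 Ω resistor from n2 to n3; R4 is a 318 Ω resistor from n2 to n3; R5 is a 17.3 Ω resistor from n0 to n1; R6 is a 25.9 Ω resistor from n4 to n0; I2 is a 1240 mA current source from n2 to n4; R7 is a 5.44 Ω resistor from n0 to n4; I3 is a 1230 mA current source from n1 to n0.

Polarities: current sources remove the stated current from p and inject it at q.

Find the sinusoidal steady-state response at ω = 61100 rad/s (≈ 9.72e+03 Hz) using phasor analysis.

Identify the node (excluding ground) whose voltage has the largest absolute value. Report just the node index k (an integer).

2

Apply KCL at each of the 4 non-ground nodes and solve the resulting linear system.
Node n1: branches {R1, R2, I1, L2, R5, I3} → V_1 = -21.72+2.622j
Node n2: branches {R1, C2, R3, R4, I2} → V_2 = -31.21+5.568j
Node n3: branches {C1, L1, C3, L2, R3, R4} → V_3 = 3.916-1.831j
Node n4: branches {C1, C2, I1, R6, I2, R7} → V_4 = 3.980-2.004j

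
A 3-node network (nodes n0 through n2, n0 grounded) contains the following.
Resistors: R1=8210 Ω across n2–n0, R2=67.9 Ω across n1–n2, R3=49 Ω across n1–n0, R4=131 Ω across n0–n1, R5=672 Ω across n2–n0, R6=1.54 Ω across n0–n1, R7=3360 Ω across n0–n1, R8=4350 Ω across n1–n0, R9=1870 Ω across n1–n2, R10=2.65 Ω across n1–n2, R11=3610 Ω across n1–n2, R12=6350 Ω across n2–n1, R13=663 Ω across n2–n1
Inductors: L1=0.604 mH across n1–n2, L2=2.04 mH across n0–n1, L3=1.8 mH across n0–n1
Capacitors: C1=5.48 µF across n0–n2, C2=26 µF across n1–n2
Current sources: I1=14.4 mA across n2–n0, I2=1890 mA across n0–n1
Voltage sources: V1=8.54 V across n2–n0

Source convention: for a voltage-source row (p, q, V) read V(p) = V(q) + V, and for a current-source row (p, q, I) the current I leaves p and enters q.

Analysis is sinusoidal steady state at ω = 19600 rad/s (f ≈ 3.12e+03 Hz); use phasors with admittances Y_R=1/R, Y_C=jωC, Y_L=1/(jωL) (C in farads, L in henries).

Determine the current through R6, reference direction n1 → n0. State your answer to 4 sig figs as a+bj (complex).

Element admittances at ω=19600 rad/s:
  Y(R1) = 0.0001218+0.000j S between n2,n0
  Y(L1) = 0.000-0.08447j S between n1,n2
  Y(L2) = 0.000-0.02501j S between n0,n1
  Y(R2) = 0.01473+0.000j S between n1,n2
  Y(R3) = 0.02041+0.000j S between n1,n0
  Y(R4) = 0.007634+0.000j S between n0,n1
  Y(R5) = 0.001488+0.000j S between n2,n0
  Y(R6) = 0.6494+0.000j S between n0,n1
  Y(R7) = 0.0002976+0.000j S between n0,n1
  Y(R8) = 0.0002299+0.000j S between n1,n0
  Y(L3) = 0.000-0.02834j S between n0,n1
  Y(C1) = 0.000+0.1074j S between n0,n2
  Y(R9) = 0.0005348+0.000j S between n1,n2
  Y(C2) = 0.000+0.5096j S between n1,n2
  Y(R10) = 0.3774+0.000j S between n1,n2
  I1: injects 0.0144 A into n0 (from n2)
  Y(R11) = 0.0002770+0.000j S between n1,n2
  I2: injects 1.89 A into n1 (from n0)
  Y(R12) = 0.0001575+0.000j S between n2,n1
  Y(R13) = 0.001508+0.000j S between n2,n1
  V1: constraint V(n2)−V(n0) = 8.54
Assemble and solve the 3×3 MNA system:
  V(n1)=5.426+1.504j  V(n2)=8.540+0.000j
  i(V1)=-1.897-1.648j

3.523+0.9769j A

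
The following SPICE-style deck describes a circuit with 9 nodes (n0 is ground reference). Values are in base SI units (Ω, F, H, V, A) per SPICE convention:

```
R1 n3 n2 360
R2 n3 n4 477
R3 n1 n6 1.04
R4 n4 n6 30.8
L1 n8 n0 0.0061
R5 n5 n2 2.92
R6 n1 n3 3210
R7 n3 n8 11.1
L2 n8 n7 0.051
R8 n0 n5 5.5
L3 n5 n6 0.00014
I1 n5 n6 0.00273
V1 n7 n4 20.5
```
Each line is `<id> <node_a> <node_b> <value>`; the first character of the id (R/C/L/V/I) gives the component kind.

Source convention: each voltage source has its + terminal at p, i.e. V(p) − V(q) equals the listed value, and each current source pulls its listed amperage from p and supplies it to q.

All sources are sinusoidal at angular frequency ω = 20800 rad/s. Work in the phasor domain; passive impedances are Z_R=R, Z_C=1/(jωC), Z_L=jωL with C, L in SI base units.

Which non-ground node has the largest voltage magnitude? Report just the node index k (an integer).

MNA unknowns: 8 node voltages V₁..V_8 plus 1 source current (V1)
R1: Y=0.002778+0.000j on G[3,2]
R2: Y=0.002096+0.000j on G[3,4]
R3: Y=0.9615+0.000j on G[1,6]
R4: Y=0.03247+0.000j on G[4,6]
L1: Y=0.000-0.007881j on G[8,0]
R5: Y=0.3425+0.000j on G[5,2]
R6: Y=0.0003115+0.000j on G[1,3]
R7: Y=0.09009+0.000j on G[3,8]
L2: Y=0.000-0.0009427j on G[8,7]
R8: Y=0.1818+0.000j on G[0,5]
L3: Y=0.000-0.3434j on G[5,6]
I1: z[5]−=0.00273, z[6]+=0.00273
V1: row V7−V4=20.5, i_V1 at 7,4
solve → V1=-0.007851+0.08373j, V2=0.04690+0.06284j, V3=1.517-0.7488j, V4=0.04715+0.5502j, V5=0.03498+0.06942j, V6=-0.008345+0.08400j, V7=20.55+0.5502j, V8=1.602-0.8069j
aux → i_V1=-0.001279+0.01786j

7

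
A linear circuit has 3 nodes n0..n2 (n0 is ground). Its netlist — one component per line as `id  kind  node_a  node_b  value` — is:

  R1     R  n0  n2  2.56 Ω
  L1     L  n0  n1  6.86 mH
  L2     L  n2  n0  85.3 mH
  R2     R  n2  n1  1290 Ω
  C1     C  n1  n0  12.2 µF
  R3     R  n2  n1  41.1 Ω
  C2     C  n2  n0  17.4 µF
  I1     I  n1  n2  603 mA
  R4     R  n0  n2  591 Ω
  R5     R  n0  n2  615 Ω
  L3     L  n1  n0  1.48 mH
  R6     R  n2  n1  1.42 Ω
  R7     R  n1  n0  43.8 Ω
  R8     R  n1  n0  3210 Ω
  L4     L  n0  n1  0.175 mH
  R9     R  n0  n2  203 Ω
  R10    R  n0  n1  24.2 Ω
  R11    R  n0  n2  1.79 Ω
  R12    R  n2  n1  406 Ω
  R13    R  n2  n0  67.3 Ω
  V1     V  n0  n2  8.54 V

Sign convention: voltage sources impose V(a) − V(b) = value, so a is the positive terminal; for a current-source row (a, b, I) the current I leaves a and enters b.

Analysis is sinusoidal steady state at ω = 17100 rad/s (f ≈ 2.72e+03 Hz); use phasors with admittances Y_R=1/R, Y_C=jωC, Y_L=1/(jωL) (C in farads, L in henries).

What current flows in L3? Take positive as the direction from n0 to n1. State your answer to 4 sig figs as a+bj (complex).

0.07077-0.3246j A

MNA unknowns: 2 node voltages V₁..V_2 plus 1 source current (V1)
R1: Y=0.3906+0.000j on G[0,2]
L1: Y=0.000-0.008525j on G[0,1]
L2: Y=0.000-0.0006856j on G[2,0]
R2: Y=0.0007752+0.000j on G[2,1]
C1: Y=0.000+0.2086j on G[1,0]
R3: Y=0.02433+0.000j on G[2,1]
C2: Y=0.000+0.2975j on G[2,0]
I1: z[1]−=0.603, z[2]+=0.603
R4: Y=0.001692+0.000j on G[0,2]
R5: Y=0.001626+0.000j on G[0,2]
L3: Y=0.000-0.03951j on G[1,0]
R6: Y=0.7042+0.000j on G[2,1]
R7: Y=0.02283+0.000j on G[1,0]
R8: Y=0.0003115+0.000j on G[1,0]
L4: Y=0.000-0.3342j on G[0,1]
R9: Y=0.004926+0.000j on G[0,2]
R10: Y=0.04132+0.000j on G[0,1]
R11: Y=0.5587+0.000j on G[0,2]
R12: Y=0.002463+0.000j on G[2,1]
R13: Y=0.01486+0.000j on G[2,0]
V1: row V0−V2=8.54, i_V1 at 0,2
solve → V1=-8.215-1.791j, V2=-8.540+0.000j
aux → i_V1=-9.145-1.224j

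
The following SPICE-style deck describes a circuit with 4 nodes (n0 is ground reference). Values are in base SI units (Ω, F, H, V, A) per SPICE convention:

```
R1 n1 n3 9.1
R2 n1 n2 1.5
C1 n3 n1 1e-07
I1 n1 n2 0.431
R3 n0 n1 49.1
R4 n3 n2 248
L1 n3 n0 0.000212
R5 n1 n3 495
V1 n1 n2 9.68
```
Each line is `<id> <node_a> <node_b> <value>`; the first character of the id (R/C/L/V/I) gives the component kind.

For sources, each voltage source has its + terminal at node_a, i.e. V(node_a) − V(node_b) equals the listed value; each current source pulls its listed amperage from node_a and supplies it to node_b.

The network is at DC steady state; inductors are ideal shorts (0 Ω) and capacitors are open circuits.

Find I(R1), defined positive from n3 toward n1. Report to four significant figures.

-0.03147 A

MNA unknowns: 3 node voltages V₁..V_3 plus 2 source currents (L1, V1)
R1: Y=0.1099 on G[1,3]
R2: Y=0.6667 on G[1,2]
C1: Y=0.000 on G[3,1]
I1: z[1]−=0.431, z[2]+=0.431
R3: Y=0.02037 on G[0,1]
R4: Y=0.004032 on G[3,2]
L1: row V3−V0=0, i_L1 at 3,0
R5: Y=0.002020 on G[1,3]
V1: row V1−V2=9.68, i_V1 at 1,2
solve → V1=0.2864, V2=-9.394, V3=0.000
aux → i_L1=-0.005832, i_V1=-6.922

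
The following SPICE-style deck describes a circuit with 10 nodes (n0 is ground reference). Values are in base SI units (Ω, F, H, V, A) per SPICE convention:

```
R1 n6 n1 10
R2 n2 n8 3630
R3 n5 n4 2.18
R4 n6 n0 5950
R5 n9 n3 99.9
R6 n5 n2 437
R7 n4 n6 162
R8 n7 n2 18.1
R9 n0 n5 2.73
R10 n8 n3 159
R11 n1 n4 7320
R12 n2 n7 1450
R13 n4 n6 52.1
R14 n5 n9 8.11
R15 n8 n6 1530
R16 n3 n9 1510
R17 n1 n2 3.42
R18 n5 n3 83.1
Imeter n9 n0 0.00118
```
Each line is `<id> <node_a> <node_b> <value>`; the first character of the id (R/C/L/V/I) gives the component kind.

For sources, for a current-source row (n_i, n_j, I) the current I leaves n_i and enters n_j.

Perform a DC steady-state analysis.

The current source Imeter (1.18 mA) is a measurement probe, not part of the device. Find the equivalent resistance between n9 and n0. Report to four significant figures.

R_eq = 10.47 Ω

Apply KCL at each of the 9 non-ground nodes and solve the resulting linear system.
Node n1: branches {R1, R11, R17} → V_1 = -0.003329
Node n2: branches {R2, R6, R8, R12, R17} → V_2 = -0.003331
Node n3: branches {R5, R10, R16, R18} → V_3 = -0.007371
Node n4: branches {R3, R7, R11, R13} → V_4 = -0.003225
Node n5: branches {R3, R6, R9, R14, R18} → V_5 = -0.003220
Node n6: branches {R1, R4, R7, R13, R15} → V_6 = -0.003322
Node n7: branches {R8, R12} → V_7 = -0.003331
Node n8: branches {R2, R10, R15} → V_8 = -0.006850
Node n9: branches {R5, R14, R16, Imeter} → V_9 = -0.01236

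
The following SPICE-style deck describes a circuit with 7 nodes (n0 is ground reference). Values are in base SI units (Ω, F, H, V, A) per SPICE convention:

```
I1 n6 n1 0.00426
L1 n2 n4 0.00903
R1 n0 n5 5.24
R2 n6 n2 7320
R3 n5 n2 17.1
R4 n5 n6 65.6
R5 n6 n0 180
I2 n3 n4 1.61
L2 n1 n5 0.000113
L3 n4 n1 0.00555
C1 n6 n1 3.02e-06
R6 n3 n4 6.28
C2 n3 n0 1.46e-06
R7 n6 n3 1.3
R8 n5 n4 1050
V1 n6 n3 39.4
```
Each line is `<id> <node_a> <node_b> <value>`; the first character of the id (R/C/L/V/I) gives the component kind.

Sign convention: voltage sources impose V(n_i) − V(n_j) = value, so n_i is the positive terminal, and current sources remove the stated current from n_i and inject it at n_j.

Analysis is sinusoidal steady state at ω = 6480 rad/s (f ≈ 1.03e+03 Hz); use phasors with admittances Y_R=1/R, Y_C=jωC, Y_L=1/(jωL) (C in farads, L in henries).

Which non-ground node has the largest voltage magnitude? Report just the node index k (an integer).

Apply KCL at each of the 6 non-ground nodes and solve the resulting linear system.
Node n1: branches {I1, L2, L3, C1} → V_1 = -1.566+1.482j
Node n2: branches {L1, R2, R3} → V_2 = -6.425+2.216j
Node n3: branches {I2, R6, C2, R7, V1} → V_3 = -23.80-14.55j
Node n4: branches {L1, I2, L3, R6, R8} → V_4 = -8.656-15.92j
Node n5: branches {R1, R3, R4, L2, R8} → V_5 = -1.176+1.603j
Node n6: branches {I1, R2, R4, R5, C1, R7, V1} → V_6 = 15.60-14.55j
Source currents: i(V1)=-30.97-0.006563j

3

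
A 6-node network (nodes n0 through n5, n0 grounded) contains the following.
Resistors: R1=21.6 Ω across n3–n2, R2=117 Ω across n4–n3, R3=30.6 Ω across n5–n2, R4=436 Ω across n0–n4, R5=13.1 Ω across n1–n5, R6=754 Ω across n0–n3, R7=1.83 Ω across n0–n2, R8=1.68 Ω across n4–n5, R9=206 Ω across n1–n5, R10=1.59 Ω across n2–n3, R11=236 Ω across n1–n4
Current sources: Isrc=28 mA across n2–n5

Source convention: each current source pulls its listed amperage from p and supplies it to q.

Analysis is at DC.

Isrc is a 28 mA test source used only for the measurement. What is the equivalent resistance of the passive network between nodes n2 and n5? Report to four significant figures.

MNA unknowns: 5 node voltages V₁..V_5
R1: Y=0.04630 on G[3,2]
R2: Y=0.008547 on G[4,3]
R3: Y=0.03268 on G[5,2]
R4: Y=0.002294 on G[0,4]
R5: Y=0.07634 on G[1,5]
R6: Y=0.001326 on G[0,3]
R7: Y=0.5464 on G[0,2]
R8: Y=0.5952 on G[4,5]
R9: Y=0.004854 on G[1,5]
R10: Y=0.6289 on G[2,3]
R11: Y=0.004237 on G[1,4]
Isrc: z[2]−=0.028, z[5]+=0.028
solve → V1=0.6447, V2=-0.002673, V3=0.005273, V4=0.6339, V5=0.6452

R_eq = 23.14 Ω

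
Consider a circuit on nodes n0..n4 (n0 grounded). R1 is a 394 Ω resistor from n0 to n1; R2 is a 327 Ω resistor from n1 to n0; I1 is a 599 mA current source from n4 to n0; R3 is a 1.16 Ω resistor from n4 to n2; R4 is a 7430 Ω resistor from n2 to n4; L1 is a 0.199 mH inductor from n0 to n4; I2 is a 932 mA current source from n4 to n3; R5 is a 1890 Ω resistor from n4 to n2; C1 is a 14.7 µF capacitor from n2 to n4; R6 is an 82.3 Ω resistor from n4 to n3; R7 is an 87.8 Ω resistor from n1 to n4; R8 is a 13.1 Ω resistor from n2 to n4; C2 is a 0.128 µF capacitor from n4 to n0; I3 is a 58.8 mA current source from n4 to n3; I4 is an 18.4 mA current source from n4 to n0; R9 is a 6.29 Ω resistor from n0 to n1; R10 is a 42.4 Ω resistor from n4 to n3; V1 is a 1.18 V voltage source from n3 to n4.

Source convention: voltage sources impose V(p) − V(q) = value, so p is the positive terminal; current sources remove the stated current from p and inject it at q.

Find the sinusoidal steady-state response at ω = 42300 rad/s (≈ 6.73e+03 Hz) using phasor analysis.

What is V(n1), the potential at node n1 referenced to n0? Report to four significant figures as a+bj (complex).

-0.03282-0.3494j V

Apply KCL at each of the 4 non-ground nodes and solve the resulting linear system.
Node n1: branches {R1, R2, R7, R9} → V_1 = -0.03282-0.3494j
Node n2: branches {R3, R4, R5, C1, R8} → V_2 = -0.5071-5.398j
Node n3: branches {I2, R6, I3, R10, V1} → V_3 = 0.6729-5.398j
Node n4: branches {I1, R3, R4, L1, I2, R5, C1, R6, R7, R8, C2, I3, I4, R10, V1} → V_4 = -0.5071-5.398j
Source currents: i(V1)=0.9486+0.000j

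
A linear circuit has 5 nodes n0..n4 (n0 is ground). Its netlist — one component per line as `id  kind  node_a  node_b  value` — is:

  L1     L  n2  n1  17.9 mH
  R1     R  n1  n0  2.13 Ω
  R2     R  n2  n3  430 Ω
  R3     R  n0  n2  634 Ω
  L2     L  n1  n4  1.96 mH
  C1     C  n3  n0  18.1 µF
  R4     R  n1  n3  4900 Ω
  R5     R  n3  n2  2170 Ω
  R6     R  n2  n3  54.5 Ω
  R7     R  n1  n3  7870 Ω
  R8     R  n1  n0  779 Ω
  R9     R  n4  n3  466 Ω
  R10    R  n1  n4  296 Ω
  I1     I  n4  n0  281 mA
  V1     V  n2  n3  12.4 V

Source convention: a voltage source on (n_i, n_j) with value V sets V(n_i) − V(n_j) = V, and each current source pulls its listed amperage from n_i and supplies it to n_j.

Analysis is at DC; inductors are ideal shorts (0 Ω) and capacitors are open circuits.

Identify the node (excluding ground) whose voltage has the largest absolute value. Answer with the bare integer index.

MNA unknowns: 4 node voltages V₁..V_4 plus 3 source currents (L1, L2, V1)
L1: row V2−V1=0, i_L1 at 2,1
R1: Y=0.4695 on G[1,0]
R2: Y=0.002326 on G[2,3]
R3: Y=0.001577 on G[0,2]
L2: row V1−V4=0, i_L2 at 1,4
C1: Y=0.000 on G[3,0]
R4: Y=0.0002041 on G[1,3]
R5: Y=0.0004608 on G[3,2]
R6: Y=0.01835 on G[2,3]
R7: Y=0.0001271 on G[1,3]
R8: Y=0.001284 on G[1,0]
R9: Y=0.002146 on G[4,3]
R10: Y=0.003378 on G[1,4]
I1: z[4]−=0.281, z[0]+=0.281
V1: row V2−V3=12.4, i_V1 at 2,3
solve → V1=-0.5949, V2=-0.5949, V3=-12.99, V4=-0.5949
aux → i_L1=0.03165, i_L2=0.3076, i_V1=-0.2928

3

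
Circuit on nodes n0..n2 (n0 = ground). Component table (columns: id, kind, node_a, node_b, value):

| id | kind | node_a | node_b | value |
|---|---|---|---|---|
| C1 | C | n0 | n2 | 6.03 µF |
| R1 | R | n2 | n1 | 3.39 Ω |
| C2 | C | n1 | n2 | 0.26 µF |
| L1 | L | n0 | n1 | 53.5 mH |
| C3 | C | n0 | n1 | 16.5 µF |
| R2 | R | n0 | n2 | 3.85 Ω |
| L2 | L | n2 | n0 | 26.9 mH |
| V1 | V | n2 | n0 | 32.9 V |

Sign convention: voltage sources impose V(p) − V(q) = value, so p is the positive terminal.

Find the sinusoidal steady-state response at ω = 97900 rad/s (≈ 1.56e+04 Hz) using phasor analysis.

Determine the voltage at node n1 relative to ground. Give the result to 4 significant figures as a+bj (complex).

MNA unknowns: 2 node voltages V₁..V_2 plus 1 source current (V1)
C1: Y=0.000+0.5903j on G[0,2]
R1: Y=0.2950+0.000j on G[2,1]
C2: Y=0.000+0.02545j on G[1,2]
L1: Y=0.000-0.0001909j on G[0,1]
C3: Y=0.000+1.615j on G[0,1]
R2: Y=0.2597+0.000j on G[0,2]
L2: Y=0.000-0.0003797j on G[2,0]
V1: row V2−V0=32.9, i_V1 at 2,0
solve → V1=1.525-5.641j, V2=32.90+0.000j
aux → i_V1=-17.66-21.87j

1.525-5.641j V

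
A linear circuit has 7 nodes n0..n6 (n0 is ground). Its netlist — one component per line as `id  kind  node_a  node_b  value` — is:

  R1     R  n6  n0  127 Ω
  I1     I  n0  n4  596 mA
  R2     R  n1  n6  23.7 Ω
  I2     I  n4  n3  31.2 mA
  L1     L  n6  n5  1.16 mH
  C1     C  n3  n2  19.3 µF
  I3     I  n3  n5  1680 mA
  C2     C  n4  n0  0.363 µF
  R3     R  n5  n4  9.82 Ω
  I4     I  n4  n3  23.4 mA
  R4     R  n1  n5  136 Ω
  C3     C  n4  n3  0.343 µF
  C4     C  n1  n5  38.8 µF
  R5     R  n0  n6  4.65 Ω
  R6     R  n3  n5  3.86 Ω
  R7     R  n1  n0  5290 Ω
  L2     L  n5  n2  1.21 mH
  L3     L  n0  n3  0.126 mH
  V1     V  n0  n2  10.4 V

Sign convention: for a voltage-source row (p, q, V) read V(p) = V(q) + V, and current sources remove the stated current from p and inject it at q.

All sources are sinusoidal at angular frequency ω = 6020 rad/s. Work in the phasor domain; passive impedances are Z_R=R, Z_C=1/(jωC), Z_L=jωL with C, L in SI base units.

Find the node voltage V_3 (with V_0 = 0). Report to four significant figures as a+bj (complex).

-0.3447-0.6598j V

Apply KCL at each of the 6 non-ground nodes and solve the resulting linear system.
Node n1: branches {R2, R4, C4, R7} → V_1 = 2.095+5.369j
Node n2: branches {C1, L2, V1} → V_2 = -10.40+0.000j
Node n3: branches {I2, C1, I3, I4, C3, R6, L3} → V_3 = -0.3447-0.6598j
Node n4: branches {I1, I2, C2, R3, I4, C3} → V_4 = 8.460+5.174j
Node n5: branches {L1, I3, R3, R4, C4, R6, L2} → V_5 = 2.914+5.534j
Node n6: branches {R1, R2, L1, R5} → V_6 = 2.873+0.8323j
Source currents: i(V1)=-0.8364+0.6595j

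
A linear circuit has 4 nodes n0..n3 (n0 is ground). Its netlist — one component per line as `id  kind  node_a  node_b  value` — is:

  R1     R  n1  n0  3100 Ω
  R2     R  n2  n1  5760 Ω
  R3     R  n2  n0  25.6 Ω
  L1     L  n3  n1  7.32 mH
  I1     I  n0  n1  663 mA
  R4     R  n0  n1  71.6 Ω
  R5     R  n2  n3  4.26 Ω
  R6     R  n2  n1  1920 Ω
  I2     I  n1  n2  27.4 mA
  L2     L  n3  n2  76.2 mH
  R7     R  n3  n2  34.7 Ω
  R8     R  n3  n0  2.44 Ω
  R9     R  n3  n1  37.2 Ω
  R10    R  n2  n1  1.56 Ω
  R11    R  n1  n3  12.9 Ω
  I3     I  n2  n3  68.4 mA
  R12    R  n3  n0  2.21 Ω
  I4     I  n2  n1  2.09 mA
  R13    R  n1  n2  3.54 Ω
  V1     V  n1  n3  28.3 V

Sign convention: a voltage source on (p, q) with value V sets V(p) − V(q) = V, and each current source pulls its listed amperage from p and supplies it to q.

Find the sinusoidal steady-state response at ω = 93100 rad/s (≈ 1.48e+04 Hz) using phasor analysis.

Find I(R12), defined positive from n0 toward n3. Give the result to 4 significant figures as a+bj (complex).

Apply KCL at each of the 3 non-ground nodes and solve the resulting linear system.
Node n1: branches {R1, R2, L1, I1, R4, R6, I2, R9, R10, R11, I4, R13, V1} → V_1 = 27.67-0.0001046j
Node n2: branches {R2, R3, R5, R6, I2, L2, R7, R10, I3, I4, R13} → V_2 = 20.68+0.002347j
Node n3: branches {L1, R5, L2, R7, R8, R9, R11, I3, R12, V1} → V_3 = -0.6264-0.0001046j
Source currents: i(V1)=-9.178+0.04379j

0.2834+4.731e-05j A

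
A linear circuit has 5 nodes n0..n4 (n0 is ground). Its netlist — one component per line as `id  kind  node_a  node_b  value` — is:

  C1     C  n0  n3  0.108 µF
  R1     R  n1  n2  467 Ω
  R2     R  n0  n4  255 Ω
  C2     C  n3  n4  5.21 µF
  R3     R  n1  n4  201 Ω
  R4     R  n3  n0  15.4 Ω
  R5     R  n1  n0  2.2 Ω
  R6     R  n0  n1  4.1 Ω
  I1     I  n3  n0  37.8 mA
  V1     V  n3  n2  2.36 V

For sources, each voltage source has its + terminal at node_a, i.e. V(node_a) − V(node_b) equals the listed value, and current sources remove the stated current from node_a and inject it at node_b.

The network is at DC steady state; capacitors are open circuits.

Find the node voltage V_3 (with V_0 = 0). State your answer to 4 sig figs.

-0.4885 V

Apply KCL at each of the 4 non-ground nodes and solve the resulting linear system.
Node n1: branches {R1, R3, R5, R6} → V_1 = -0.008679
Node n2: branches {R1, V1} → V_2 = -2.848
Node n3: branches {C1, C2, R4, I1, V1} → V_3 = -0.4885
Node n4: branches {R2, C2, R3} → V_4 = -0.004853
Source currents: i(V1)=-0.006081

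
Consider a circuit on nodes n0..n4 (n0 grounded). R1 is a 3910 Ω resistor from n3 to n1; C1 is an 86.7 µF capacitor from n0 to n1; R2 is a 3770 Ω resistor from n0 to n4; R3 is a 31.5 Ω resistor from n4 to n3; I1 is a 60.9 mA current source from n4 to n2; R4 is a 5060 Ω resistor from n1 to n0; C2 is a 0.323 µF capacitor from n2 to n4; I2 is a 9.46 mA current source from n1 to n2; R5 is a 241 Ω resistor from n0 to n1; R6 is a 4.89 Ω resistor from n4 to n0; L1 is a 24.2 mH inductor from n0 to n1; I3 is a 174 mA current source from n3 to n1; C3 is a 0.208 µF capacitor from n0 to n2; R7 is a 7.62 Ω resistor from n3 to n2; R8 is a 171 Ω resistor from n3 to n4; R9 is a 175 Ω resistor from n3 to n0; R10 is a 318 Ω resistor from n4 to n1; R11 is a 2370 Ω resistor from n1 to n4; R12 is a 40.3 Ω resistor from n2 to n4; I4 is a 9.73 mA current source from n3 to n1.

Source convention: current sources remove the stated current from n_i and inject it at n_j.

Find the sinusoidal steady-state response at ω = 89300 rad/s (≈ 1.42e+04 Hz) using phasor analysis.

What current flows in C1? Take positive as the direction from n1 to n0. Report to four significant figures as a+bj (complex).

Apply KCL at each of the 4 non-ground nodes and solve the resulting linear system.
Node n1: branches {R1, C1, R4, I2, R5, L1, I3, R10, R11, I4} → V_1 = 8.611e-05-0.02211j
Node n2: branches {I1, C2, I2, C3, R7, R12} → V_2 = -1.248+0.7602j
Node n3: branches {R1, R3, I3, R7, R8, R9, I4} → V_3 = -2.140+0.5909j
Node n4: branches {R2, R3, I1, C2, R6, R8, R10, R11, R12} → V_4 = -0.7074+0.09389j

0.1712+0.0006667j A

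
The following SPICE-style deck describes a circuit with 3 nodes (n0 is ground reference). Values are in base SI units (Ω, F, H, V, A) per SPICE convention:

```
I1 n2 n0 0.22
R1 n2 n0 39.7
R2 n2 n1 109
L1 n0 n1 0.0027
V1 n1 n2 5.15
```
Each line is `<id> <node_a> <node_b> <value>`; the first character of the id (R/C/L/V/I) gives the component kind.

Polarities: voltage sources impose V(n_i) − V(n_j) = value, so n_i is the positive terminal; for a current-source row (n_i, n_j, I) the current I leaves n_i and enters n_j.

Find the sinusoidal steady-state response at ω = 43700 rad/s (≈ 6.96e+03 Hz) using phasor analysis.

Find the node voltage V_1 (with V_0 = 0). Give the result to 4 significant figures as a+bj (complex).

Apply KCL at each of the 2 non-ground nodes and solve the resulting linear system.
Node n1: branches {R2, L1, V1} → V_1 = -3.220-1.083j
Node n2: branches {I1, R1, R2, V1} → V_2 = -8.370-1.083j
Source currents: i(V1)=-0.03807-0.02729j

-3.220-1.083j V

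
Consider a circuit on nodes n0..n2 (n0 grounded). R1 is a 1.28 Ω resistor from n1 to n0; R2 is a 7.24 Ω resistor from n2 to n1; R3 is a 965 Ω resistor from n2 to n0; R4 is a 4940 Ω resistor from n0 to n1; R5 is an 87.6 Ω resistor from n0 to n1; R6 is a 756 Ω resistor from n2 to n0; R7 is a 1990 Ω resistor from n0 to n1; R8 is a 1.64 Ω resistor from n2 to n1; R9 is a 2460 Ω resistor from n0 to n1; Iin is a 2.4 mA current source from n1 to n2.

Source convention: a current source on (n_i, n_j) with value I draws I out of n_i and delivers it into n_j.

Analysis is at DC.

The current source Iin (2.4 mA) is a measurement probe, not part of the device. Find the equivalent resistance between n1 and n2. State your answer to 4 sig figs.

Element admittances at DC:
  Y(R1) = 0.7812 S between n1,n0
  Y(R2) = 0.1381 S between n2,n1
  Y(R3) = 0.001036 S between n2,n0
  Y(R4) = 0.0002024 S between n0,n1
  Y(R5) = 0.01142 S between n0,n1
  Y(R6) = 0.001323 S between n2,n0
  Y(R7) = 0.0005025 S between n0,n1
  Y(R8) = 0.6098 S between n2,n1
  Y(R9) = 0.0004065 S between n0,n1
  Iin: injects 0.0024 A into n2 (from n1)
Assemble and solve the 2×2 MNA system:
  V(n1)=-9.479e-06  V(n2)=0.003190

R_eq = 1.333 Ω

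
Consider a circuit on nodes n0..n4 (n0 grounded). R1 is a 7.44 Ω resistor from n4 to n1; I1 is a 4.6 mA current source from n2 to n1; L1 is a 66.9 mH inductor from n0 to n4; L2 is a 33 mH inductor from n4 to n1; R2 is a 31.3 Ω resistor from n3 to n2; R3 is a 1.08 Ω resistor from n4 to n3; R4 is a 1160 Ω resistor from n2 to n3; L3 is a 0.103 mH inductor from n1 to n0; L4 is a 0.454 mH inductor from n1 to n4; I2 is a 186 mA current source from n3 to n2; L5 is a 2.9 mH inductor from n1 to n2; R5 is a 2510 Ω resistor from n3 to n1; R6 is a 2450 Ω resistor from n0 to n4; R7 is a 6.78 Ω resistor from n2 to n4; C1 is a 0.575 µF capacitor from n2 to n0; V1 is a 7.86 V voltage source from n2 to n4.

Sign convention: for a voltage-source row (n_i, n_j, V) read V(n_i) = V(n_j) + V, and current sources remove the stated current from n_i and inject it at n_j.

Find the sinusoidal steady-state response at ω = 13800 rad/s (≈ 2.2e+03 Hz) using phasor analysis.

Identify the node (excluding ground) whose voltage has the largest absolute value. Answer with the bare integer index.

Apply KCL at each of the 4 non-ground nodes and solve the resulting linear system.
Node n1: branches {R1, I1, L2, L3, L4, L5, R5} → V_1 = 0.08494+0.003576j
Node n2: branches {I1, R2, R4, I2, L5, R7, C1, V1} → V_2 = 7.459+0.3433j
Node n3: branches {R2, R3, R4, I2, R5} → V_3 = -0.3263+0.3431j
Node n4: branches {R1, L1, L2, R3, L4, R6, R7, V1} → V_4 = -0.4014+0.3433j
Source currents: i(V1)=-1.239+0.1251j

2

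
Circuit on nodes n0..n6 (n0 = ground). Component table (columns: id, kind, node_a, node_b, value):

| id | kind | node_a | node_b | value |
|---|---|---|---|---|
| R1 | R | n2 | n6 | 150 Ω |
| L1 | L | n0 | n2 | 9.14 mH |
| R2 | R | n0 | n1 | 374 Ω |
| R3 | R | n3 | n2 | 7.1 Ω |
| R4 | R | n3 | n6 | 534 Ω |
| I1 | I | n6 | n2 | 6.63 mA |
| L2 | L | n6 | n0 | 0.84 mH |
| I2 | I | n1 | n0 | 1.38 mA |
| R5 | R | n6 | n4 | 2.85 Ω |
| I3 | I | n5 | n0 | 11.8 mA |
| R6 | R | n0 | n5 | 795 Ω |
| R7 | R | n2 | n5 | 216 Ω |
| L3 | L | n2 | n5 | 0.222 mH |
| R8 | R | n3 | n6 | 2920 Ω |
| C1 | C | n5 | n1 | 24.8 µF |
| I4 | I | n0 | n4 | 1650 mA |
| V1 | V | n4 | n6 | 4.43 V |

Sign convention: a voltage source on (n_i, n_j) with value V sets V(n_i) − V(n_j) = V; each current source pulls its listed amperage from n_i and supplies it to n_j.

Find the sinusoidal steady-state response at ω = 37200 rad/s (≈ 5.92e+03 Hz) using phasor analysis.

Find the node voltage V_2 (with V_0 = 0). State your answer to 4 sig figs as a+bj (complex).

MNA unknowns: 6 node voltages V₁..V_6 plus 1 source current (V1)
R1: Y=0.006667+0.000j on G[2,6]
L1: Y=0.000-0.002941j on G[0,2]
R2: Y=0.002674+0.000j on G[0,1]
R3: Y=0.1408+0.000j on G[3,2]
R4: Y=0.001873+0.000j on G[3,6]
I1: z[6]−=0.00663, z[2]+=0.00663
L2: Y=0.000-0.03200j on G[6,0]
I2: z[1]−=0.00138, z[0]+=0.00138
R5: Y=0.3509+0.000j on G[6,4]
I3: z[5]−=0.0118, z[0]+=0.0118
R6: Y=0.001258+0.000j on G[0,5]
R7: Y=0.004630+0.000j on G[2,5]
L3: Y=0.000-0.1211j on G[2,5]
R8: Y=0.0003425+0.000j on G[3,6]
C1: Y=0.000+0.9226j on G[5,1]
I4: z[0]−=1.65, z[4]+=1.65
V1: row V4−V6=4.43, i_V1 at 4,6
solve → V1=-4.244+32.49j, V2=-5.205+32.51j, V3=-5.055+32.76j, V4=8.900+48.68j, V5=-4.150+32.50j, V6=4.470+48.68j
aux → i_V1=0.09561+0.000j

-5.205+32.51j V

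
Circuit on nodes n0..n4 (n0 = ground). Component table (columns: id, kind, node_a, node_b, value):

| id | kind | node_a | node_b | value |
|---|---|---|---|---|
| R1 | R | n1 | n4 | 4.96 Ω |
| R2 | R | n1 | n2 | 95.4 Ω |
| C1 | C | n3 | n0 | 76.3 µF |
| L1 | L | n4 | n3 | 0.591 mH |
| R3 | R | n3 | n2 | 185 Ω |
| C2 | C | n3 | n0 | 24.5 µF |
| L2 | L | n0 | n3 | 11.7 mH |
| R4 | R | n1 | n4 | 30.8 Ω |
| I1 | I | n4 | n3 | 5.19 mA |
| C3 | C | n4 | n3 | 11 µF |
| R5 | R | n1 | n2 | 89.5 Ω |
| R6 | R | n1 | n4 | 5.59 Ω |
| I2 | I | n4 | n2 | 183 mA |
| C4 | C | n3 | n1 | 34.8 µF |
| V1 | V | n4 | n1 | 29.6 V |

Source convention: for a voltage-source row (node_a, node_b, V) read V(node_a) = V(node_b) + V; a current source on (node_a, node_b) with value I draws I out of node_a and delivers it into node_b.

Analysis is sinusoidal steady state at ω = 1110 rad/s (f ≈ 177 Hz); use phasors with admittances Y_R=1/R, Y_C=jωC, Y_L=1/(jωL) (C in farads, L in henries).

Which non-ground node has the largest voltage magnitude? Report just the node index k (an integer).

1

MNA unknowns: 4 node voltages V₁..V_4 plus 1 source current (V1)
R1: Y=0.2016+0.000j on G[1,4]
R2: Y=0.01048+0.000j on G[1,2]
C1: Y=0.000+0.08469j on G[3,0]
L1: Y=0.000-1.524j on G[4,3]
R3: Y=0.005405+0.000j on G[3,2]
C2: Y=0.000+0.02720j on G[3,0]
L2: Y=0.000-0.07700j on G[0,3]
R4: Y=0.03247+0.000j on G[1,4]
I1: z[4]−=0.00519, z[3]+=0.00519
C3: Y=0.000+0.01221j on G[4,3]
R5: Y=0.01117+0.000j on G[1,2]
R6: Y=0.1789+0.000j on G[1,4]
I2: z[4]−=0.183, z[2]+=0.183
C4: Y=0.000+0.03863j on G[3,1]
V1: row V4−V1=29.6, i_V1 at 4,1
solve → V1=-30.38+0.06084j, V2=-17.55+0.04869j, V3=0.000+0.000j, V4=-0.7758+0.06084j
aux → i_V1=-12.50-1.173j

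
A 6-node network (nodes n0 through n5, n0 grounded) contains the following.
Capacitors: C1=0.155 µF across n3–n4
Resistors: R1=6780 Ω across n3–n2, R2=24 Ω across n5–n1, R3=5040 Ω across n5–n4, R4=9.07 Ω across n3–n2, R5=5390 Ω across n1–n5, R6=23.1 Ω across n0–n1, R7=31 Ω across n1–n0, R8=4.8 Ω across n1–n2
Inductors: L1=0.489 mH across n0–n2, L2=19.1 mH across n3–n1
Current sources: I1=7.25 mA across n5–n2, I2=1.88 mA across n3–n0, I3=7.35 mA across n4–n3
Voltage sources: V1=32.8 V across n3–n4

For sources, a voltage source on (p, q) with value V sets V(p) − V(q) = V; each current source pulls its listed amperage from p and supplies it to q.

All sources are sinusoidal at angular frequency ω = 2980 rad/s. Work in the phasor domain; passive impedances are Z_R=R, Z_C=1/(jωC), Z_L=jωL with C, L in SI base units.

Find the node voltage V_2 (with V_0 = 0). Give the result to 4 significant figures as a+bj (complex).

-0.0003785+0.002463j V

Apply KCL at each of the 5 non-ground nodes and solve the resulting linear system.
Node n1: branches {L2, R2, R5, R6, R7, R8} → V_1 = -0.04725-0.003438j
Node n2: branches {R1, L1, I1, R4, R8} → V_2 = -0.0003785+0.002463j
Node n3: branches {C1, R1, L2, R4, I2, I3, V1} → V_3 = 0.03772+0.01595j
Node n4: branches {C1, R3, I3, V1} → V_4 = -32.76+0.01595j
Node n5: branches {I1, R2, R3, R5} → V_5 = -0.3740-0.003346j
Source currents: i(V1)=0.0009238-0.01515j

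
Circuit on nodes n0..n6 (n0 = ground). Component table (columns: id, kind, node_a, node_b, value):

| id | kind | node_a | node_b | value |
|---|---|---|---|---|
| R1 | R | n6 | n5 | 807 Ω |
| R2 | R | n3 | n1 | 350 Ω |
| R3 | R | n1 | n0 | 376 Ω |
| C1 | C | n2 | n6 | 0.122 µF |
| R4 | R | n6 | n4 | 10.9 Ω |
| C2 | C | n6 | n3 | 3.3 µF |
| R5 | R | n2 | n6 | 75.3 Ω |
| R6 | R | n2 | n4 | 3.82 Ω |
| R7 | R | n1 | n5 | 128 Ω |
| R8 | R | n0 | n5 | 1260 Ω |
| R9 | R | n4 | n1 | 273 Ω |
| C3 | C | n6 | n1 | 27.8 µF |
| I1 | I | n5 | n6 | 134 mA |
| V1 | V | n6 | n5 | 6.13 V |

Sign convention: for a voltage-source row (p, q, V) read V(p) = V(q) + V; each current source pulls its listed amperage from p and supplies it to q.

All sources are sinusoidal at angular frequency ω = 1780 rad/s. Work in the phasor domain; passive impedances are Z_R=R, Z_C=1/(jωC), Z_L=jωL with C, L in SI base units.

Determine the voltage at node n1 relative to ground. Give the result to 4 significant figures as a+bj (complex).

MNA unknowns: 6 node voltages V₁..V_6 plus 1 source current (V1)
R1: Y=0.001239+0.000j on G[6,5]
R2: Y=0.002857+0.000j on G[3,1]
R3: Y=0.002660+0.000j on G[1,0]
C1: Y=0.000+0.0002172j on G[2,6]
R4: Y=0.09174+0.000j on G[6,4]
C2: Y=0.000+0.005874j on G[6,3]
R5: Y=0.01328+0.000j on G[2,6]
R6: Y=0.2618+0.000j on G[2,4]
R7: Y=0.007812+0.000j on G[1,5]
R8: Y=0.0007937+0.000j on G[0,5]
R9: Y=0.003663+0.000j on G[4,1]
C3: Y=0.000+0.04948j on G[6,1]
I1: z[5]−=0.134, z[6]+=0.134
V1: row V6−V5=6.13, i_V1 at 6,5
solve → V1=1.348+0.2172j, V2=1.606-0.6974j, V3=1.935-0.4423j, V4=1.605-0.6959j, V5=-4.516-0.7279j, V6=1.614-0.7279j
aux → i_V1=0.07701-0.007962j

1.348+0.2172j V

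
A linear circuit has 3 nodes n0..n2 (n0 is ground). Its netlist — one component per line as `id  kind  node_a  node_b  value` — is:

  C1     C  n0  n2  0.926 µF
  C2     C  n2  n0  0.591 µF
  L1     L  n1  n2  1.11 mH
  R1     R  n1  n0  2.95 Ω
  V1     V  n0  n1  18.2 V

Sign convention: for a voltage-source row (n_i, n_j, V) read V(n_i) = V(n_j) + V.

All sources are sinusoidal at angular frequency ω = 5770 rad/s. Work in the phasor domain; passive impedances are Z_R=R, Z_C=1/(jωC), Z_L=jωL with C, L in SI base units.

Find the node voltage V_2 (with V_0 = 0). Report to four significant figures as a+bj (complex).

-19.28+0.000j V

Element admittances at ω=5770 rad/s:
  Y(C1) = 0.000+0.005343j S between n0,n2
  Y(C2) = 0.000+0.003410j S between n2,n0
  Y(L1) = 0.000-0.1561j S between n1,n2
  Y(R1) = 0.3390+0.000j S between n1,n0
  V1: constraint V(n0)−V(n1) = 18.2
Assemble and solve the 3×3 MNA system:
  V(n1)=-18.20+0.000j  V(n2)=-19.28+0.000j
  i(V1)=-6.169-0.1688j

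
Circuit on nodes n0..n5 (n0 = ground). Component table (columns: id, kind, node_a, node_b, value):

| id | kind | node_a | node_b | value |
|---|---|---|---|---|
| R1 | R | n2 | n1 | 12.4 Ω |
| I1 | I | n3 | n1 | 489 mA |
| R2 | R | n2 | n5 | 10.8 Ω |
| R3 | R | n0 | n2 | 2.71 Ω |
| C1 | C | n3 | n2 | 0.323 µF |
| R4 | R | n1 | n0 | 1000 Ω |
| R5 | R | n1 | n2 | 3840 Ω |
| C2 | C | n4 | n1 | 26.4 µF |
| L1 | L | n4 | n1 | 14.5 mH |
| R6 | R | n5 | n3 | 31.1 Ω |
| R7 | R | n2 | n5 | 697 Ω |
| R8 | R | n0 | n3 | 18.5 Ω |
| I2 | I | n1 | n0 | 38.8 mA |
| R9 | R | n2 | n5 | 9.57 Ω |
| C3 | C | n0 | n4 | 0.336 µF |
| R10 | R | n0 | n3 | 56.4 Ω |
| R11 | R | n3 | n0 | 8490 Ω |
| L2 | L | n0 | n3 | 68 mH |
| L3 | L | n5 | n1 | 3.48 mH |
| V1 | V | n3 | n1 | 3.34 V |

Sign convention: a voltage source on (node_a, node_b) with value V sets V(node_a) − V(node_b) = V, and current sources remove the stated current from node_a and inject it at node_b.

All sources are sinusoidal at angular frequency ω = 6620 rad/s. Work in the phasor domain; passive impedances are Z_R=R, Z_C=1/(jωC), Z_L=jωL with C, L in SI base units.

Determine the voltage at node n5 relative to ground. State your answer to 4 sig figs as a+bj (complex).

-0.2500+0.3771j V

MNA unknowns: 5 node voltages V₁..V_5 plus 1 source current (V1)
R1: Y=0.08065+0.000j on G[2,1]
I1: z[3]−=0.489, z[1]+=0.489
R2: Y=0.09259+0.000j on G[2,5]
R3: Y=0.3690+0.000j on G[0,2]
C1: Y=0.000+0.002138j on G[3,2]
R4: Y=0.001000+0.000j on G[1,0]
R5: Y=0.0002604+0.000j on G[1,2]
C2: Y=0.000+0.1748j on G[4,1]
L1: Y=0.000-0.01042j on G[4,1]
R6: Y=0.03215+0.000j on G[5,3]
R7: Y=0.001435+0.000j on G[2,5]
R8: Y=0.05405+0.000j on G[0,3]
I2: z[1]−=0.0388, z[0]+=0.0388
R9: Y=0.1045+0.000j on G[2,5]
C3: Y=0.000+0.002224j on G[0,4]
R10: Y=0.01773+0.000j on G[0,3]
R11: Y=0.0001178+0.000j on G[3,0]
L2: Y=0.000-0.002221j on G[0,3]
L3: Y=0.000-0.04341j on G[5,1]
V1: row V3−V1=3.34, i_V1 at 3,1
solve → V1=-2.112-0.3123j, V2=-0.3387+0.08165j, V3=1.228-0.3123j, V4=-2.084-0.3081j, V5=-0.2500+0.3771j
aux → i_V1=-0.6250+0.04400j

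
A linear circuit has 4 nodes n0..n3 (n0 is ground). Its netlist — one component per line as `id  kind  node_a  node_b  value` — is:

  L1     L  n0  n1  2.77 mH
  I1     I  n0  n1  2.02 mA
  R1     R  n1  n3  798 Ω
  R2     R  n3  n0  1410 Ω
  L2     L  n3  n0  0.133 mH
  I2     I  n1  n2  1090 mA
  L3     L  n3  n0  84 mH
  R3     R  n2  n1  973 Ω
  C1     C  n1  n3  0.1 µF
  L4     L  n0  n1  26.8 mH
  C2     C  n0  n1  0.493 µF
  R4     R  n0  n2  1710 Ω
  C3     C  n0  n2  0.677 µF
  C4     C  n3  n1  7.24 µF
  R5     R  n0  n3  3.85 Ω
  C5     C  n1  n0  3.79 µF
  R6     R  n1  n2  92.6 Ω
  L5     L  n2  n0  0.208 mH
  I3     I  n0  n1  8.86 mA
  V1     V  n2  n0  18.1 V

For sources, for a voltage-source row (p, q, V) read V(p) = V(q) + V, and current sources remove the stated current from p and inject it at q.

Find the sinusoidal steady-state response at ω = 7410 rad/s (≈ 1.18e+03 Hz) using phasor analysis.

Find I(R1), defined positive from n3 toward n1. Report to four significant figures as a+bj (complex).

Apply KCL at each of the 3 non-ground nodes and solve the resulting linear system.
Node n1: branches {L1, I1, R1, I2, R3, C1, L4, C2, C4, C5, R6, I3} → V_1 = -8.436+21.22j
Node n2: branches {I2, R3, R4, C3, R6, L5, V1} → V_2 = 18.10+0.000j
Node n3: branches {R1, R2, L2, L3, C1, C4, R5} → V_3 = 0.1116-1.241j
Source currents: i(V1)=0.7656+11.90j

0.01071-0.02815j A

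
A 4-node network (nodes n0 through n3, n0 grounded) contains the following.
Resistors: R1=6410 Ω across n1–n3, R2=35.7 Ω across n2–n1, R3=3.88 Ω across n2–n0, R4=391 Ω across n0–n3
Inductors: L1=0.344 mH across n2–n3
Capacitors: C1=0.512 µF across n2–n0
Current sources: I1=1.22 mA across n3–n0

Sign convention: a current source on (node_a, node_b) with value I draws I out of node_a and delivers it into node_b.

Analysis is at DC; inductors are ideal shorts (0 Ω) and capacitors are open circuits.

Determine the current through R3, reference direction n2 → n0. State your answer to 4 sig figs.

MNA unknowns: 3 node voltages V₁..V_3 plus 1 source current (L1)
R1: Y=0.0001560 on G[1,3]
R2: Y=0.02801 on G[2,1]
L1: row V2−V3=0, i_L1 at 2,3
R3: Y=0.2577 on G[2,0]
R4: Y=0.002558 on G[0,3]
C1: Y=0.000 on G[2,0]
I1: z[3]−=0.00122, z[0]+=0.00122
solve → V1=-0.004687, V2=-0.004687, V3=-0.004687
aux → i_L1=0.001208

-0.001208 A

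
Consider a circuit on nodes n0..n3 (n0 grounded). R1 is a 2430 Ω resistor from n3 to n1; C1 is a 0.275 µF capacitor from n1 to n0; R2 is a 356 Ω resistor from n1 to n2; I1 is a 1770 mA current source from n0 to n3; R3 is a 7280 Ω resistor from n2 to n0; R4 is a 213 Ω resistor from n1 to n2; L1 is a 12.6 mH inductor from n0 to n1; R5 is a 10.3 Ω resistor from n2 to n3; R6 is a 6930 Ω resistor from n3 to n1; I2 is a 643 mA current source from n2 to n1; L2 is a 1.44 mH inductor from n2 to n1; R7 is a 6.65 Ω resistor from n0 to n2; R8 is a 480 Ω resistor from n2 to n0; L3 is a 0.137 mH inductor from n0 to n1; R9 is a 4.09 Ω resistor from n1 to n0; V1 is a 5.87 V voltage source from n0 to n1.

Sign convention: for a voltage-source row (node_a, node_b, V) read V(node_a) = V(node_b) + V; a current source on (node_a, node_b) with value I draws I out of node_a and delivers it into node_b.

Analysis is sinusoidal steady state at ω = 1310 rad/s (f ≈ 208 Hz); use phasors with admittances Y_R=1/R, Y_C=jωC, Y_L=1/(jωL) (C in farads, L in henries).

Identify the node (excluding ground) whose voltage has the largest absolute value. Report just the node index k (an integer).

Element admittances at ω=1310 rad/s:
  Y(R1) = 0.0004115+0.000j S between n3,n1
  Y(C1) = 0.000+0.0003603j S between n1,n0
  Y(R2) = 0.002809+0.000j S between n1,n2
  I1: injects 1.77 A into n3 (from n0)
  Y(R3) = 0.0001374+0.000j S between n2,n0
  Y(R4) = 0.004695+0.000j S between n1,n2
  Y(L1) = 0.000-0.06058j S between n0,n1
  Y(R5) = 0.09709+0.000j S between n2,n3
  Y(R6) = 0.0001443+0.000j S between n3,n1
  I2: injects 0.643 A into n1 (from n2)
  Y(L2) = 0.000-0.5301j S between n2,n1
  Y(R7) = 0.1504+0.000j S between n0,n2
  Y(R8) = 0.002083+0.000j S between n2,n0
  Y(L3) = 0.000-5.572j S between n0,n1
  Y(R9) = 0.2445+0.000j S between n1,n0
  V1: constraint V(n0)−V(n1) = 5.87
Assemble and solve the 4×4 MNA system:
  V(n1)=-5.870+0.000j  V(n2)=-4.816+3.477j  V(n3)=13.31+3.458j
  i(V1)=-3.940+33.59j

3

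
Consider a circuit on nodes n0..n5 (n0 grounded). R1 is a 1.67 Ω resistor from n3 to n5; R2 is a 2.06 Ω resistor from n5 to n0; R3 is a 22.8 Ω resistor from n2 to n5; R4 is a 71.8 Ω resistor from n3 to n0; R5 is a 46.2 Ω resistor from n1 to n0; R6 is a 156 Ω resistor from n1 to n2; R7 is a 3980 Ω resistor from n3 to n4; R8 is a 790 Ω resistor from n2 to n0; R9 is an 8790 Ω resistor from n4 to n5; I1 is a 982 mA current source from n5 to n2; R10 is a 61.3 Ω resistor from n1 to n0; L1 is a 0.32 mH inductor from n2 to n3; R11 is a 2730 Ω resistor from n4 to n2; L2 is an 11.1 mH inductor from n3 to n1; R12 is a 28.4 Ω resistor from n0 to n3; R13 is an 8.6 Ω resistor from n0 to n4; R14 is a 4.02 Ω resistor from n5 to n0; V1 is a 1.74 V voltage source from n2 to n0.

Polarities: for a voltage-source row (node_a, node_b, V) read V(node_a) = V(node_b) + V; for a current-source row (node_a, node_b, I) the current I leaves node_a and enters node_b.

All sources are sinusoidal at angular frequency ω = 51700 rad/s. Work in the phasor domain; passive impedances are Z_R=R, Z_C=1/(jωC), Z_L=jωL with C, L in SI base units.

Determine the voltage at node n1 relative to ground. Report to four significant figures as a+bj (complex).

0.2329+0.04636j V

Apply KCL at each of the 5 non-ground nodes and solve the resulting linear system.
Node n1: branches {R5, R6, R10, L2} → V_1 = 0.2329+0.04636j
Node n2: branches {R3, R6, R8, I1, L1, R11, V1} → V_2 = 1.740+0.000j
Node n3: branches {R1, R4, R7, L1, L2, R12} → V_3 = -0.9474-0.4242j
Node n4: branches {R7, R9, R11, R13} → V_4 = 0.002373-0.001090j
Node n5: branches {R1, R2, R3, R9, I1, R14} → V_5 = -1.070-0.1845j
Source currents: i(V1)=0.8206+0.1546j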